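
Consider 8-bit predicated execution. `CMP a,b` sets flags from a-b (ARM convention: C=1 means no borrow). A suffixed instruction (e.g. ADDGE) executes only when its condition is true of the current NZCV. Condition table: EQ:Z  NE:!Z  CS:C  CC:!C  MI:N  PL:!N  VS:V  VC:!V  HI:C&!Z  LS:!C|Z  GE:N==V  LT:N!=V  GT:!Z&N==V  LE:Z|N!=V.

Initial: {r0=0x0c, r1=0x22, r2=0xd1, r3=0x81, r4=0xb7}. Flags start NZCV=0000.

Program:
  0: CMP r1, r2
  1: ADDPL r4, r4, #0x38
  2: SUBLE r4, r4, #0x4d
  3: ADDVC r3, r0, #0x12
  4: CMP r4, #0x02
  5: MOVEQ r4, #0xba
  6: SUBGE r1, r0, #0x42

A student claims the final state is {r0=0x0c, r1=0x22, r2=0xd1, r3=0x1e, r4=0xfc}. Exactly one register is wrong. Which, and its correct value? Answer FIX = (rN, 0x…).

FIX = (r4, 0xef)

0: ✓ CMP  NZCV=0000
1: ✓ ADDPL  r4←0xef
2: · SUBLE
3: ✓ ADDVC  r3←0x1e
4: ✓ CMP  NZCV=1010
5: · MOVEQ
6: · SUBGE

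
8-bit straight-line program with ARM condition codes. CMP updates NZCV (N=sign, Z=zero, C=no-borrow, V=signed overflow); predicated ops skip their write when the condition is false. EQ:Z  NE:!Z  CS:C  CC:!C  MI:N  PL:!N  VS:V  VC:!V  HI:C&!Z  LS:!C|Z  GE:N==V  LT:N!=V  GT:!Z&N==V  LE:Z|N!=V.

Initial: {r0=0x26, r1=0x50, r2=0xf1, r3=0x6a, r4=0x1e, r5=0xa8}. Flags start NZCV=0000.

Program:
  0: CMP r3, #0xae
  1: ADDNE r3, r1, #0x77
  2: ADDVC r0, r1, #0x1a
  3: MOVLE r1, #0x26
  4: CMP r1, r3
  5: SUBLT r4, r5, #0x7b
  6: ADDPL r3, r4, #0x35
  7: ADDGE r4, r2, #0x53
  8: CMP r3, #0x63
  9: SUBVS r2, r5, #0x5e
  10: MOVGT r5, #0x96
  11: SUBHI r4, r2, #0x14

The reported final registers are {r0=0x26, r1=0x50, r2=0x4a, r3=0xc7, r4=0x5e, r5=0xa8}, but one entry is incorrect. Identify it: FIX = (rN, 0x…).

FIX = (r4, 0x36)

0: ✓ CMP  NZCV=1001
1: ✓ ADDNE  r3←0xc7
2: · ADDVC
3: · MOVLE
4: ✓ CMP  NZCV=1001
5: · SUBLT
6: · ADDPL
7: ✓ ADDGE  r4←0x44
8: ✓ CMP  NZCV=0011
9: ✓ SUBVS  r2←0x4a
10: · MOVGT
11: ✓ SUBHI  r4←0x36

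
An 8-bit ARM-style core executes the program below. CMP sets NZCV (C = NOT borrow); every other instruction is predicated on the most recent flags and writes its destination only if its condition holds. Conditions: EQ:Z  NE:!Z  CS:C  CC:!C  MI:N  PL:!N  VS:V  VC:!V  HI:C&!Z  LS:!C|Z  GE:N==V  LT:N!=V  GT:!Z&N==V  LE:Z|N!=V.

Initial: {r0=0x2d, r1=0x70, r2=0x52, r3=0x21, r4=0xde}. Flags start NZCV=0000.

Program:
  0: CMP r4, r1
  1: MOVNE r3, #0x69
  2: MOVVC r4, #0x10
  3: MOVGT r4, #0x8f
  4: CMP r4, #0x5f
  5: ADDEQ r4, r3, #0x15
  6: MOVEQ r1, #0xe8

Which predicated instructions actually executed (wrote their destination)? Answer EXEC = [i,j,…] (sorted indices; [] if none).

0: ✓ CMP  NZCV=0011
1: ✓ MOVNE  r3←0x69
2: · MOVVC
3: · MOVGT
4: ✓ CMP  NZCV=0011
5: · ADDEQ
6: · MOVEQ

EXEC = [1]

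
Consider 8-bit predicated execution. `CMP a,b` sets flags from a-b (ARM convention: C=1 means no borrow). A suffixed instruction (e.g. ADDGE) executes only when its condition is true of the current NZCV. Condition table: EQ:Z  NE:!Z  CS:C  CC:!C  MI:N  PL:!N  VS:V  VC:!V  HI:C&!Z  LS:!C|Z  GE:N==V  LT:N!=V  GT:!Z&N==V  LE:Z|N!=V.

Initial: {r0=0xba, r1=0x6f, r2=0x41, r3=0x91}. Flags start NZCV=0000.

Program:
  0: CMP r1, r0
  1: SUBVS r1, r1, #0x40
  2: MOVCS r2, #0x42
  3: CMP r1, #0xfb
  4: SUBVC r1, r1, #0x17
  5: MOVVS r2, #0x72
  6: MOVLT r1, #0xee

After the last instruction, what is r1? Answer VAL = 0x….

[0] flags=1001 → (cmp)
[1] flags=1001 VS?T → r1=0x2f
[2] flags=1001 CS?F → skip
[3] flags=0000 → (cmp)
[4] flags=0000 VC?T → r1=0x18
[5] flags=0000 VS?F → skip
[6] flags=0000 LT?F → skip

VAL = 0x18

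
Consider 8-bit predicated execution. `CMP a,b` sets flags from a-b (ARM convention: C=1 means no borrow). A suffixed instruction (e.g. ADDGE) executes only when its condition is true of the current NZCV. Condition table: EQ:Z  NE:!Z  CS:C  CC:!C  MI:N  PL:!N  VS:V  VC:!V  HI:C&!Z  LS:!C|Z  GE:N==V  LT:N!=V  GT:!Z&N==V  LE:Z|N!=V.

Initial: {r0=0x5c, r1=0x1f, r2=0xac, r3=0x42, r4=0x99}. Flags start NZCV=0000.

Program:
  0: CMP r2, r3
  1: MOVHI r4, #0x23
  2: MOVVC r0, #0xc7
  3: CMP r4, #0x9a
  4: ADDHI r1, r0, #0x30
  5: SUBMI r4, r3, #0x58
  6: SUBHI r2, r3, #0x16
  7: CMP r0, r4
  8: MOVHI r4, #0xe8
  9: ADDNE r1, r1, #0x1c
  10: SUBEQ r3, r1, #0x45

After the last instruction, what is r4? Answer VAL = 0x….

[0] flags=0011 → (cmp)
[1] flags=0011 HI?T → r4=0x23
[2] flags=0011 VC?F → skip
[3] flags=1001 → (cmp)
[4] flags=1001 HI?F → skip
[5] flags=1001 MI?T → r4=0xea
[6] flags=1001 HI?F → skip
[7] flags=0000 → (cmp)
[8] flags=0000 HI?F → skip
[9] flags=0000 NE?T → r1=0x3b
[10] flags=0000 EQ?F → skip

VAL = 0xea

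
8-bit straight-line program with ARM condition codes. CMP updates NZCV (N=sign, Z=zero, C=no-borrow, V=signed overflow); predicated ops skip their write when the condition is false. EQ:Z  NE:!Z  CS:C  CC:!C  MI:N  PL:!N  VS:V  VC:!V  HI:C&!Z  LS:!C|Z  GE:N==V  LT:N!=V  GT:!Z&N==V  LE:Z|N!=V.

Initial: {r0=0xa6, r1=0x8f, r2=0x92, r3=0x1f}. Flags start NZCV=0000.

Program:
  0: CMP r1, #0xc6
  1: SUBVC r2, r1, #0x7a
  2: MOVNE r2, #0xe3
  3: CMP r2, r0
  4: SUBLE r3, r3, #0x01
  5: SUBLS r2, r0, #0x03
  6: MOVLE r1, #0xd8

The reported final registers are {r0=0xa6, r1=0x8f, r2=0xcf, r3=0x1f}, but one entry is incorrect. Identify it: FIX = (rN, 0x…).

[0] flags=1000 → (cmp)
[1] flags=1000 VC?T → r2=0x15
[2] flags=1000 NE?T → r2=0xe3
[3] flags=0010 → (cmp)
[4] flags=0010 LE?F → skip
[5] flags=0010 LS?F → skip
[6] flags=0010 LE?F → skip

FIX = (r2, 0xe3)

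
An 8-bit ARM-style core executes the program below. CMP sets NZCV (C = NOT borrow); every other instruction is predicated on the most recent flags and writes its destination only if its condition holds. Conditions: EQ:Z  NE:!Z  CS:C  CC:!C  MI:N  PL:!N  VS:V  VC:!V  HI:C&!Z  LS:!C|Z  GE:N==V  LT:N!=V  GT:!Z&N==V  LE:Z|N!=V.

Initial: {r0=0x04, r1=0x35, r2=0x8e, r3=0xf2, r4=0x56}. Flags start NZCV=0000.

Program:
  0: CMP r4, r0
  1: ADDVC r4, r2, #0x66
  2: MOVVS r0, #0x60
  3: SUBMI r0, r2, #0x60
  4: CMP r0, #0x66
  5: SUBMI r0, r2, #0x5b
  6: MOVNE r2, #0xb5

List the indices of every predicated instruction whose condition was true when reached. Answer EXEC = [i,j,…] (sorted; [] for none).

0: ✓ CMP  NZCV=0010
1: ✓ ADDVC  r4←0xf4
2: · MOVVS
3: · SUBMI
4: ✓ CMP  NZCV=1000
5: ✓ SUBMI  r0←0x33
6: ✓ MOVNE  r2←0xb5

EXEC = [1,5,6]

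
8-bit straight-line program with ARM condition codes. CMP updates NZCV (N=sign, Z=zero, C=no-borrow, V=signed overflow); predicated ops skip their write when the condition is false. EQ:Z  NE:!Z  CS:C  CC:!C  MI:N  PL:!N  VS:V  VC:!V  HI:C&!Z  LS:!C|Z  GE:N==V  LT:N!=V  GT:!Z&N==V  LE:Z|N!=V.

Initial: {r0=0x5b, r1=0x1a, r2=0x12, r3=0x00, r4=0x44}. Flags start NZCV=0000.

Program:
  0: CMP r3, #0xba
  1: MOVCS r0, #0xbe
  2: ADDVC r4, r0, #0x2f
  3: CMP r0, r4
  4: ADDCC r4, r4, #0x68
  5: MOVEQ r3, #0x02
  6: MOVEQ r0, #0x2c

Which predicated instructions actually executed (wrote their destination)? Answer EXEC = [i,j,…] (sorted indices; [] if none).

0: ✓ CMP  NZCV=0000
1: · MOVCS
2: ✓ ADDVC  r4←0x8a
3: ✓ CMP  NZCV=1001
4: ✓ ADDCC  r4←0xf2
5: · MOVEQ
6: · MOVEQ

EXEC = [2,4]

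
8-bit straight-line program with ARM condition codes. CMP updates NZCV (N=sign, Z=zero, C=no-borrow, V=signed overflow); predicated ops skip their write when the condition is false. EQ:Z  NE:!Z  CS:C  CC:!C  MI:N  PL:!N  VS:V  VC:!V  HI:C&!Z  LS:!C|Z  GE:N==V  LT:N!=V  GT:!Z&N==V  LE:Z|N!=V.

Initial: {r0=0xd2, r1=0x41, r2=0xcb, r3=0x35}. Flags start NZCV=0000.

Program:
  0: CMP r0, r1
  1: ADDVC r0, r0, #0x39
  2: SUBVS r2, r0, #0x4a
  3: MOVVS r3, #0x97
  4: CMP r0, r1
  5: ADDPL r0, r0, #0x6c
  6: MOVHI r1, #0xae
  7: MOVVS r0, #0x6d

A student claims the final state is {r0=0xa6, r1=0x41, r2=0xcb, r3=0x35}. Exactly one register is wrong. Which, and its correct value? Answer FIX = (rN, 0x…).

FIX = (r0, 0x0b)

0: ✓ CMP  NZCV=1010
1: ✓ ADDVC  r0←0x0b
2: · SUBVS
3: · MOVVS
4: ✓ CMP  NZCV=1000
5: · ADDPL
6: · MOVHI
7: · MOVVS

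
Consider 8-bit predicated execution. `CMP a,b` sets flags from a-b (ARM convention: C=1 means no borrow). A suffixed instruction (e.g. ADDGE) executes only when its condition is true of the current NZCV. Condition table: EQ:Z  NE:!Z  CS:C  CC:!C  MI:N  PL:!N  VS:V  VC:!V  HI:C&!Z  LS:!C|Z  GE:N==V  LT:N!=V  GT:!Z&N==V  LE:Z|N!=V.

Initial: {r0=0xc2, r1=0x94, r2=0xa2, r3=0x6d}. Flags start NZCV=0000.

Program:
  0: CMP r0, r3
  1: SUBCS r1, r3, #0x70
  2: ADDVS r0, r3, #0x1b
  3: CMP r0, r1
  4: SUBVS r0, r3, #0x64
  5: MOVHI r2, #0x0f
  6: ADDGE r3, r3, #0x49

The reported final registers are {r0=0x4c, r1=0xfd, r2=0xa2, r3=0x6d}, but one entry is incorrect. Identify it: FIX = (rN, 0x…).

[0] flags=0011 → (cmp)
[1] flags=0011 CS?T → r1=0xfd
[2] flags=0011 VS?T → r0=0x88
[3] flags=1000 → (cmp)
[4] flags=1000 VS?F → skip
[5] flags=1000 HI?F → skip
[6] flags=1000 GE?F → skip

FIX = (r0, 0x88)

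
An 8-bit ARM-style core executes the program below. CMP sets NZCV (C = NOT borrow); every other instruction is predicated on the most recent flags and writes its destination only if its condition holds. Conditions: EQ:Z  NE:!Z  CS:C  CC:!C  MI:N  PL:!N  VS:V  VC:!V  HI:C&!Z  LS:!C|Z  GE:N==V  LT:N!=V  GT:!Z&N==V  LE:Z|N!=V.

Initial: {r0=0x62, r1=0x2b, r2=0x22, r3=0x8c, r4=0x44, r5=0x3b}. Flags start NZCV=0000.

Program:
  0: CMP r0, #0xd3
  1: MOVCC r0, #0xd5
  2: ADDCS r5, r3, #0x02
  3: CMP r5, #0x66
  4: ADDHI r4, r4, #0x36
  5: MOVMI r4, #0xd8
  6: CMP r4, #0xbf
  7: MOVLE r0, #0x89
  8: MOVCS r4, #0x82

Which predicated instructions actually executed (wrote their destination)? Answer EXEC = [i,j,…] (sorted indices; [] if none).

EXEC = [1,5,8]

[0] flags=1001 → (cmp)
[1] flags=1001 CC?T → r0=0xd5
[2] flags=1001 CS?F → skip
[3] flags=1000 → (cmp)
[4] flags=1000 HI?F → skip
[5] flags=1000 MI?T → r4=0xd8
[6] flags=0010 → (cmp)
[7] flags=0010 LE?F → skip
[8] flags=0010 CS?T → r4=0x82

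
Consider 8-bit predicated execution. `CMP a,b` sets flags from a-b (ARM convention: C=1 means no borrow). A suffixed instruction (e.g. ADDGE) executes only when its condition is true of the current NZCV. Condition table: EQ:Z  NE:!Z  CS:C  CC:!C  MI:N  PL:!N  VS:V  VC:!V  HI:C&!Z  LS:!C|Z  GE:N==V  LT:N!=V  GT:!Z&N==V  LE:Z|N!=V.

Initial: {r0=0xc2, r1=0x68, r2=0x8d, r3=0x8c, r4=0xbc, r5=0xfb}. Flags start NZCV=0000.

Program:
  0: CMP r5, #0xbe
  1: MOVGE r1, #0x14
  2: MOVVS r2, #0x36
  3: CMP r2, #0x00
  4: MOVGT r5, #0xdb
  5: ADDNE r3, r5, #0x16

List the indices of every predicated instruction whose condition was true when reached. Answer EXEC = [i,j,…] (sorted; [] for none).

EXEC = [1,5]

0: ✓ CMP  NZCV=0010
1: ✓ MOVGE  r1←0x14
2: · MOVVS
3: ✓ CMP  NZCV=1010
4: · MOVGT
5: ✓ ADDNE  r3←0x11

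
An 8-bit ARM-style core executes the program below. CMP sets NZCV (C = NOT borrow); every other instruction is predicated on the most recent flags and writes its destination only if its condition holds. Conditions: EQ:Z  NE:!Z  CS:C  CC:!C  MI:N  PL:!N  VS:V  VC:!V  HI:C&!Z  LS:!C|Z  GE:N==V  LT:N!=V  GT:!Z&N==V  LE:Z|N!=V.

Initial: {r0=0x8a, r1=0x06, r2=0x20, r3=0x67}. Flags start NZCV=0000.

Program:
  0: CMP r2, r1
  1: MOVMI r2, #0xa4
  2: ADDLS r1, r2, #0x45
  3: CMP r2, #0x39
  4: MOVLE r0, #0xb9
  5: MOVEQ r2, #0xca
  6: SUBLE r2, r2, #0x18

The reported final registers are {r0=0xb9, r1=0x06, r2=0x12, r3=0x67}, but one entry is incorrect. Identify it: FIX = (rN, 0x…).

FIX = (r2, 0x08)

0: ✓ CMP  NZCV=0010
1: · MOVMI
2: · ADDLS
3: ✓ CMP  NZCV=1000
4: ✓ MOVLE  r0←0xb9
5: · MOVEQ
6: ✓ SUBLE  r2←0x08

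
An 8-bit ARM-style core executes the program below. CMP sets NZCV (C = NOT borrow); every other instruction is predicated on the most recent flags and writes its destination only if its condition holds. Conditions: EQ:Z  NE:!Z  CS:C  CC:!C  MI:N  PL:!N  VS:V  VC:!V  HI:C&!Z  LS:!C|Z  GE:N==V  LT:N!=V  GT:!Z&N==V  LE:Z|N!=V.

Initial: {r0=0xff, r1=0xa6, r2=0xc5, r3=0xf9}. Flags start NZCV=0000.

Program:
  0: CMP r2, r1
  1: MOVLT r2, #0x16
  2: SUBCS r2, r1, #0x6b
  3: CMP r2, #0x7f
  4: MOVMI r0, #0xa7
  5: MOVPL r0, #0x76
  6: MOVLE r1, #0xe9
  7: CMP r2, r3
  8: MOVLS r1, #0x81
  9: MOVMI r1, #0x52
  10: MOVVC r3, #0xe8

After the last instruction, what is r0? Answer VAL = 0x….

VAL = 0xa7

[0] flags=0010 → (cmp)
[1] flags=0010 LT?F → skip
[2] flags=0010 CS?T → r2=0x3b
[3] flags=1000 → (cmp)
[4] flags=1000 MI?T → r0=0xa7
[5] flags=1000 PL?F → skip
[6] flags=1000 LE?T → r1=0xe9
[7] flags=0000 → (cmp)
[8] flags=0000 LS?T → r1=0x81
[9] flags=0000 MI?F → skip
[10] flags=0000 VC?T → r3=0xe8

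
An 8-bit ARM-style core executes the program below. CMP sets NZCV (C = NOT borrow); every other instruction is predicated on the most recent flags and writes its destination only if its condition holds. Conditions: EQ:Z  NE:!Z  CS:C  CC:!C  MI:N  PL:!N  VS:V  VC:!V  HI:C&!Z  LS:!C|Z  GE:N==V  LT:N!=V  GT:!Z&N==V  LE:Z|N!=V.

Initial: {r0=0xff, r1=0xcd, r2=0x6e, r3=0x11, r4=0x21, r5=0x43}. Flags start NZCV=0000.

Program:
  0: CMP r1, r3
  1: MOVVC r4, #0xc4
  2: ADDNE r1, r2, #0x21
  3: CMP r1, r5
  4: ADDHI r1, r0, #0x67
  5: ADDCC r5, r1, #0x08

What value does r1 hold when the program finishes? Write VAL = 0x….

0: ✓ CMP  NZCV=1010
1: ✓ MOVVC  r4←0xc4
2: ✓ ADDNE  r1←0x8f
3: ✓ CMP  NZCV=0011
4: ✓ ADDHI  r1←0x66
5: · ADDCC

VAL = 0x66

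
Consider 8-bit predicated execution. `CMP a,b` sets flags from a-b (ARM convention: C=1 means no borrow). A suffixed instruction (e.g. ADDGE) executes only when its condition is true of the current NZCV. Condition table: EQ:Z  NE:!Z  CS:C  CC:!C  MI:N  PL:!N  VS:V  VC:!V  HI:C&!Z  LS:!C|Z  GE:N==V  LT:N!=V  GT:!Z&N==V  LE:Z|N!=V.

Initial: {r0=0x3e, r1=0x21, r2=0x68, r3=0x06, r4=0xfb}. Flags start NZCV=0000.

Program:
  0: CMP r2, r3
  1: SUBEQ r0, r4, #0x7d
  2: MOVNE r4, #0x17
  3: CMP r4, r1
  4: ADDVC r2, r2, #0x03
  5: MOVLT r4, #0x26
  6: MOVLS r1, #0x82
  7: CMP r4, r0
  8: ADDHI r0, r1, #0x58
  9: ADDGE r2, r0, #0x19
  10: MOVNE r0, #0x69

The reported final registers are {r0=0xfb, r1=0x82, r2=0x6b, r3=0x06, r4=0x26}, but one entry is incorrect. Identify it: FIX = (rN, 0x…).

0: ✓ CMP  NZCV=0010
1: · SUBEQ
2: ✓ MOVNE  r4←0x17
3: ✓ CMP  NZCV=1000
4: ✓ ADDVC  r2←0x6b
5: ✓ MOVLT  r4←0x26
6: ✓ MOVLS  r1←0x82
7: ✓ CMP  NZCV=1000
8: · ADDHI
9: · ADDGE
10: ✓ MOVNE  r0←0x69

FIX = (r0, 0x69)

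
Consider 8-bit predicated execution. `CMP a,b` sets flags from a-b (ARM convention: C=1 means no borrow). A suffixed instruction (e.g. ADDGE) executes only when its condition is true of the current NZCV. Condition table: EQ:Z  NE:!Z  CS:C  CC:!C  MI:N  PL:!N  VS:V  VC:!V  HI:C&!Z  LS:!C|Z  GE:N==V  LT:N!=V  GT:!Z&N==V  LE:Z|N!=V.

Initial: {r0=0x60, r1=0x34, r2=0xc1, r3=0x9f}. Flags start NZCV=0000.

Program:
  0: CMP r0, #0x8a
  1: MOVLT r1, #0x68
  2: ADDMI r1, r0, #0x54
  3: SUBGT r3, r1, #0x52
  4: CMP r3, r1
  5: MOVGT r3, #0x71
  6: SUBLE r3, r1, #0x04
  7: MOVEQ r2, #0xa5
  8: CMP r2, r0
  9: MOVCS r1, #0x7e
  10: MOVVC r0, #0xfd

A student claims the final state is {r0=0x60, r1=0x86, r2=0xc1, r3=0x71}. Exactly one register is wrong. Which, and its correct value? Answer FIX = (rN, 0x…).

FIX = (r1, 0x7e)

0: ✓ CMP  NZCV=1001
1: · MOVLT
2: ✓ ADDMI  r1←0xb4
3: ✓ SUBGT  r3←0x62
4: ✓ CMP  NZCV=1001
5: ✓ MOVGT  r3←0x71
6: · SUBLE
7: · MOVEQ
8: ✓ CMP  NZCV=0011
9: ✓ MOVCS  r1←0x7e
10: · MOVVC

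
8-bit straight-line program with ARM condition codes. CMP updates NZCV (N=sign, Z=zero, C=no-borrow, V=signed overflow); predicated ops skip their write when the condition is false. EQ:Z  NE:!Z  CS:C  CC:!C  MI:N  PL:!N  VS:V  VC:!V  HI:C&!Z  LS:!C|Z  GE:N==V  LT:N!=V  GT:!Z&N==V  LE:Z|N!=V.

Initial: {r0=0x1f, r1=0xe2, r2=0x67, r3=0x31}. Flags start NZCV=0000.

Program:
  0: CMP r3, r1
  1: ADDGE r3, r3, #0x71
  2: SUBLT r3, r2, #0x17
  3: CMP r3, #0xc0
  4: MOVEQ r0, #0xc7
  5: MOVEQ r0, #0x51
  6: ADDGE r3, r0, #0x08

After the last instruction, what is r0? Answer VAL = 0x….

VAL = 0x1f

[0] flags=0000 → (cmp)
[1] flags=0000 GE?T → r3=0xa2
[2] flags=0000 LT?F → skip
[3] flags=1000 → (cmp)
[4] flags=1000 EQ?F → skip
[5] flags=1000 EQ?F → skip
[6] flags=1000 GE?F → skip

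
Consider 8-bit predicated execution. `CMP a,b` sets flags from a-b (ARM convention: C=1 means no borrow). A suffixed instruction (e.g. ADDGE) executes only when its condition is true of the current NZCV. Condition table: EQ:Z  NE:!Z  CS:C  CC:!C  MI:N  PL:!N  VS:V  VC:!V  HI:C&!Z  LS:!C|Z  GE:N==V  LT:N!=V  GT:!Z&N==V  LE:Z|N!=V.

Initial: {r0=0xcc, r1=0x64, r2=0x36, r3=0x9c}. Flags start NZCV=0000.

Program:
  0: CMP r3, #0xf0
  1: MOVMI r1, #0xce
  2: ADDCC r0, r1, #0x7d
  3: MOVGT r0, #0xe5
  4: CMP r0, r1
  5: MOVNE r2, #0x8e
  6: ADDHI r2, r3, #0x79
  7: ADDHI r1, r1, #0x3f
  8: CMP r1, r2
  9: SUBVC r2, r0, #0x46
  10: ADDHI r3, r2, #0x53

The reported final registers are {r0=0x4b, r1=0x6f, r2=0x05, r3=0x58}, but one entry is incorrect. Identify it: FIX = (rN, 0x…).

[0] flags=1000 → (cmp)
[1] flags=1000 MI?T → r1=0xce
[2] flags=1000 CC?T → r0=0x4b
[3] flags=1000 GT?F → skip
[4] flags=0000 → (cmp)
[5] flags=0000 NE?T → r2=0x8e
[6] flags=0000 HI?F → skip
[7] flags=0000 HI?F → skip
[8] flags=0010 → (cmp)
[9] flags=0010 VC?T → r2=0x05
[10] flags=0010 HI?T → r3=0x58

FIX = (r1, 0xce)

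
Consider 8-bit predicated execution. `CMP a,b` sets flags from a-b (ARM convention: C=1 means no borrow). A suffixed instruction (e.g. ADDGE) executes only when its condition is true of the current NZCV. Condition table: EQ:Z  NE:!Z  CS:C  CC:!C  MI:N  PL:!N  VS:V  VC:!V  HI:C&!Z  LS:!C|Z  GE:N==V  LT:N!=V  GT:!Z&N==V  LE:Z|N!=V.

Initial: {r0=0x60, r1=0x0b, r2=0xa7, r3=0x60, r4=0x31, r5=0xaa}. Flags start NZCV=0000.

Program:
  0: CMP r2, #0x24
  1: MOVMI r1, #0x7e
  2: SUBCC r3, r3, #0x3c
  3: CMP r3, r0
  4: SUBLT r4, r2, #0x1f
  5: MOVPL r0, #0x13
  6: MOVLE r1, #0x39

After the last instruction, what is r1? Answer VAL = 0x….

VAL = 0x39

[0] flags=1010 → (cmp)
[1] flags=1010 MI?T → r1=0x7e
[2] flags=1010 CC?F → skip
[3] flags=0110 → (cmp)
[4] flags=0110 LT?F → skip
[5] flags=0110 PL?T → r0=0x13
[6] flags=0110 LE?T → r1=0x39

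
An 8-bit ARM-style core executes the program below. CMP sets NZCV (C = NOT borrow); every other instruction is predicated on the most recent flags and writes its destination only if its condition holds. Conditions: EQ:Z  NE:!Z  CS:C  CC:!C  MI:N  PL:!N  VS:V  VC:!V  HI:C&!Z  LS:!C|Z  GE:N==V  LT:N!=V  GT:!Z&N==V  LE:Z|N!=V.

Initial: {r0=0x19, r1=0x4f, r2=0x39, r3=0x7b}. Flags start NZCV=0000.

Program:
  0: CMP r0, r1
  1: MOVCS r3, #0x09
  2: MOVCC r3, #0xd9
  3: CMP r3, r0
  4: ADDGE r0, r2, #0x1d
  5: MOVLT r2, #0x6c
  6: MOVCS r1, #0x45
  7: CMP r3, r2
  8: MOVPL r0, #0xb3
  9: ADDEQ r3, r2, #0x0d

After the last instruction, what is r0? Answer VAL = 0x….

VAL = 0xb3

[0] flags=1000 → (cmp)
[1] flags=1000 CS?F → skip
[2] flags=1000 CC?T → r3=0xd9
[3] flags=1010 → (cmp)
[4] flags=1010 GE?F → skip
[5] flags=1010 LT?T → r2=0x6c
[6] flags=1010 CS?T → r1=0x45
[7] flags=0011 → (cmp)
[8] flags=0011 PL?T → r0=0xb3
[9] flags=0011 EQ?F → skip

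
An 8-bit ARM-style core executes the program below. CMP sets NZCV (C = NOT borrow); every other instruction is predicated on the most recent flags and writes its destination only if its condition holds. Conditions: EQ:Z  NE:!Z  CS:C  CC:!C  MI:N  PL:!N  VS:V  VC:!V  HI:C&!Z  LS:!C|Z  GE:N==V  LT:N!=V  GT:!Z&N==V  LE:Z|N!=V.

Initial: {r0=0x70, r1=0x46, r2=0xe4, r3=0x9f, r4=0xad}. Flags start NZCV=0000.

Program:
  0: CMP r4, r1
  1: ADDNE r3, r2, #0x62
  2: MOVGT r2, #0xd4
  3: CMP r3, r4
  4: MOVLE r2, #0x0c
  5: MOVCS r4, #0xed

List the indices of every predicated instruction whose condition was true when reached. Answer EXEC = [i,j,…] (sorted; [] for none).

EXEC = [1]

[0] flags=0011 → (cmp)
[1] flags=0011 NE?T → r3=0x46
[2] flags=0011 GT?F → skip
[3] flags=1001 → (cmp)
[4] flags=1001 LE?F → skip
[5] flags=1001 CS?F → skip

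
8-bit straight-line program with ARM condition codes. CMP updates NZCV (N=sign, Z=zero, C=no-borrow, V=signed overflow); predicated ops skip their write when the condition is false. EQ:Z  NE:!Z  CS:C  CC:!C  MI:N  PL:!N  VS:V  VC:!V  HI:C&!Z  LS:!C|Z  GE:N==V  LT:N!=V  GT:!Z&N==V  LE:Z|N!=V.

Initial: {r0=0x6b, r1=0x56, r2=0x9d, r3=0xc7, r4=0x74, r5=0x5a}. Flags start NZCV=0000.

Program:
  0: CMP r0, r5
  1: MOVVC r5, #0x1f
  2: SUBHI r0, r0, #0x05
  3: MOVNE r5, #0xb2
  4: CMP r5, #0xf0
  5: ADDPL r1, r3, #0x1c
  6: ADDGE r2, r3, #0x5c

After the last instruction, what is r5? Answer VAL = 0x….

VAL = 0xb2

[0] flags=0010 → (cmp)
[1] flags=0010 VC?T → r5=0x1f
[2] flags=0010 HI?T → r0=0x66
[3] flags=0010 NE?T → r5=0xb2
[4] flags=1000 → (cmp)
[5] flags=1000 PL?F → skip
[6] flags=1000 GE?F → skip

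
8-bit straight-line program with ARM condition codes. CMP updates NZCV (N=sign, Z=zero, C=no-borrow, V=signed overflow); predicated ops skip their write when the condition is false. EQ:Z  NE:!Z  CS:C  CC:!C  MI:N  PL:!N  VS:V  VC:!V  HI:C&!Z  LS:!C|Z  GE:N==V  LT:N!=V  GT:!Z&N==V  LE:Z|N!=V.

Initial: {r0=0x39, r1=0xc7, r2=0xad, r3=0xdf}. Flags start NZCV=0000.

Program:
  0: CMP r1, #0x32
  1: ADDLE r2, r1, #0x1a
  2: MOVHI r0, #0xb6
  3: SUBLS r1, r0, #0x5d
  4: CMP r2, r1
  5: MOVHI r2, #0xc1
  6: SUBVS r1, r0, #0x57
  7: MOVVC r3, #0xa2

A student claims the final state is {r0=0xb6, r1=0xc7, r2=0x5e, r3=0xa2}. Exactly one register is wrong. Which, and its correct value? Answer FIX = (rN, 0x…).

[0] flags=1010 → (cmp)
[1] flags=1010 LE?T → r2=0xe1
[2] flags=1010 HI?T → r0=0xb6
[3] flags=1010 LS?F → skip
[4] flags=0010 → (cmp)
[5] flags=0010 HI?T → r2=0xc1
[6] flags=0010 VS?F → skip
[7] flags=0010 VC?T → r3=0xa2

FIX = (r2, 0xc1)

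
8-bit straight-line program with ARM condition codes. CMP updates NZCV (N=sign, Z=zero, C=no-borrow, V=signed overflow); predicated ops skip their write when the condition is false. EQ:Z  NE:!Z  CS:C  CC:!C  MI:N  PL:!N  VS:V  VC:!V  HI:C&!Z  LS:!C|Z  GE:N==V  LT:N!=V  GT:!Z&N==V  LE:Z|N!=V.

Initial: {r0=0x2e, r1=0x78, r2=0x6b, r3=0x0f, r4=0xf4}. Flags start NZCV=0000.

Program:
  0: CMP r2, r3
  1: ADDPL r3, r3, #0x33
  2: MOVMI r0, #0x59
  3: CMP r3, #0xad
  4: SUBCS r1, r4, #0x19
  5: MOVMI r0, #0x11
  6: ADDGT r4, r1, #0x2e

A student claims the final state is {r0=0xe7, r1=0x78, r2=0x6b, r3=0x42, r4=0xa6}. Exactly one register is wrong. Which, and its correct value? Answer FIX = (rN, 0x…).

FIX = (r0, 0x11)

0: ✓ CMP  NZCV=0010
1: ✓ ADDPL  r3←0x42
2: · MOVMI
3: ✓ CMP  NZCV=1001
4: · SUBCS
5: ✓ MOVMI  r0←0x11
6: ✓ ADDGT  r4←0xa6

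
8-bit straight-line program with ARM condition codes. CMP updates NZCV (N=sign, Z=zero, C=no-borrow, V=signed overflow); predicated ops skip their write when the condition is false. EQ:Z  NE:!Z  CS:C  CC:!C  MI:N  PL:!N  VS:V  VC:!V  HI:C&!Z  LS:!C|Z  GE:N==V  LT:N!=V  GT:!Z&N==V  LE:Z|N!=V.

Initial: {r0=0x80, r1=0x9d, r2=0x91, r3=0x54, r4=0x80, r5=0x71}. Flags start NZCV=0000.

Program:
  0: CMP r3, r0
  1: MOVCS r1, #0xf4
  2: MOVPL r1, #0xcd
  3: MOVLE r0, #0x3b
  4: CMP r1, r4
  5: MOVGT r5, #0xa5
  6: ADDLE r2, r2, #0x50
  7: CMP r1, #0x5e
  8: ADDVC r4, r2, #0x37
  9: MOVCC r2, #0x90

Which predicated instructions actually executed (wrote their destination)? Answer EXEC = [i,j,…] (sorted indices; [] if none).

0: ✓ CMP  NZCV=1001
1: · MOVCS
2: · MOVPL
3: · MOVLE
4: ✓ CMP  NZCV=0010
5: ✓ MOVGT  r5←0xa5
6: · ADDLE
7: ✓ CMP  NZCV=0011
8: · ADDVC
9: · MOVCC

EXEC = [5]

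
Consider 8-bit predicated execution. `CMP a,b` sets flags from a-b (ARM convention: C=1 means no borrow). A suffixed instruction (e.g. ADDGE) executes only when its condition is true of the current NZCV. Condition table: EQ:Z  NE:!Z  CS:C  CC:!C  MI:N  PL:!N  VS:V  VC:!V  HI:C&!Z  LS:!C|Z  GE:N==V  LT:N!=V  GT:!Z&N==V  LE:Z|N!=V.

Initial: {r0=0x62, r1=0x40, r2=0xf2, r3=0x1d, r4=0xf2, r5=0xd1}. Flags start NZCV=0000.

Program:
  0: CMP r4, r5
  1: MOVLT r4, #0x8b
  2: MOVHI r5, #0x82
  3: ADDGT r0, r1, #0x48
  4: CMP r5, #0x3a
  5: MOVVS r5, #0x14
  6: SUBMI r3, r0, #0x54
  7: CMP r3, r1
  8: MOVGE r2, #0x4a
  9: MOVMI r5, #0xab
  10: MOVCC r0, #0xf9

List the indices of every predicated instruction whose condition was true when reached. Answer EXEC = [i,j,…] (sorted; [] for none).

0: ✓ CMP  NZCV=0010
1: · MOVLT
2: ✓ MOVHI  r5←0x82
3: ✓ ADDGT  r0←0x88
4: ✓ CMP  NZCV=0011
5: ✓ MOVVS  r5←0x14
6: · SUBMI
7: ✓ CMP  NZCV=1000
8: · MOVGE
9: ✓ MOVMI  r5←0xab
10: ✓ MOVCC  r0←0xf9

EXEC = [2,3,5,9,10]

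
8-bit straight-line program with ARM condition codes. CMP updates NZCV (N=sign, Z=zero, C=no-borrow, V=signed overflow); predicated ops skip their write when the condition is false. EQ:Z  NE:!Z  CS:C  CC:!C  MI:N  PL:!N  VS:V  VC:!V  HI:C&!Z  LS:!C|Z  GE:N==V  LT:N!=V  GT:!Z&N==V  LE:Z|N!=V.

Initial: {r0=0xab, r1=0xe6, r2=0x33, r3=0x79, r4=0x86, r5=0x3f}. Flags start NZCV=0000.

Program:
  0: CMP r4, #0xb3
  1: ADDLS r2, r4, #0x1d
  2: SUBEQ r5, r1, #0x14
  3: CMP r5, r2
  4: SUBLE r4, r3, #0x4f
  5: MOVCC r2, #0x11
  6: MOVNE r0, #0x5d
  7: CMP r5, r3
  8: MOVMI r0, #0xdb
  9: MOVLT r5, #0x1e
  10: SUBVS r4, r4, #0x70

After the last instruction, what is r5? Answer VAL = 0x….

VAL = 0x1e

[0] flags=1000 → (cmp)
[1] flags=1000 LS?T → r2=0xa3
[2] flags=1000 EQ?F → skip
[3] flags=1001 → (cmp)
[4] flags=1001 LE?F → skip
[5] flags=1001 CC?T → r2=0x11
[6] flags=1001 NE?T → r0=0x5d
[7] flags=1000 → (cmp)
[8] flags=1000 MI?T → r0=0xdb
[9] flags=1000 LT?T → r5=0x1e
[10] flags=1000 VS?F → skip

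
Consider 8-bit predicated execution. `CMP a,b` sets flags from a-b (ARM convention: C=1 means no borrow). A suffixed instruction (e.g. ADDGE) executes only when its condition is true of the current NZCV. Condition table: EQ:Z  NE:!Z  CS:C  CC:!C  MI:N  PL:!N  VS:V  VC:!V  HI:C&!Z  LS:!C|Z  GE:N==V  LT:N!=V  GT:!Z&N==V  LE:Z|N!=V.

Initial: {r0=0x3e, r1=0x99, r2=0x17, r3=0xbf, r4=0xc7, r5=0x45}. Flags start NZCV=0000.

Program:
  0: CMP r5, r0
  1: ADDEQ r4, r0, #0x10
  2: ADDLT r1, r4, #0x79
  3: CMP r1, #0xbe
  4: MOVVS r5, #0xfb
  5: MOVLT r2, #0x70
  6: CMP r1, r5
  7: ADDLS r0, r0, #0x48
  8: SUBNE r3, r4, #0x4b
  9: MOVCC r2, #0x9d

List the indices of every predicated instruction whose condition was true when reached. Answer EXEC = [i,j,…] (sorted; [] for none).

0: ✓ CMP  NZCV=0010
1: · ADDEQ
2: · ADDLT
3: ✓ CMP  NZCV=1000
4: · MOVVS
5: ✓ MOVLT  r2←0x70
6: ✓ CMP  NZCV=0011
7: · ADDLS
8: ✓ SUBNE  r3←0x7c
9: · MOVCC

EXEC = [5,8]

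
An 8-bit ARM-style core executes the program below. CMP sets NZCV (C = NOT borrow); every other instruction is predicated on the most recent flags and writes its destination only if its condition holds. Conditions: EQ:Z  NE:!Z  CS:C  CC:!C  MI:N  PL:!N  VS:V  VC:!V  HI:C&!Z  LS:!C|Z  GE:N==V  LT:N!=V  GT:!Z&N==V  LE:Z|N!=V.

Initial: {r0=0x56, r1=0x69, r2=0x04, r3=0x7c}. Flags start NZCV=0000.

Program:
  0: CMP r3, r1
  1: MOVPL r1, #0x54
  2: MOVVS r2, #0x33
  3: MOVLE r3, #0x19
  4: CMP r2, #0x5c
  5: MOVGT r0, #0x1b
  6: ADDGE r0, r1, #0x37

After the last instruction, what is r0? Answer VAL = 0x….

VAL = 0x56

[0] flags=0010 → (cmp)
[1] flags=0010 PL?T → r1=0x54
[2] flags=0010 VS?F → skip
[3] flags=0010 LE?F → skip
[4] flags=1000 → (cmp)
[5] flags=1000 GT?F → skip
[6] flags=1000 GE?F → skip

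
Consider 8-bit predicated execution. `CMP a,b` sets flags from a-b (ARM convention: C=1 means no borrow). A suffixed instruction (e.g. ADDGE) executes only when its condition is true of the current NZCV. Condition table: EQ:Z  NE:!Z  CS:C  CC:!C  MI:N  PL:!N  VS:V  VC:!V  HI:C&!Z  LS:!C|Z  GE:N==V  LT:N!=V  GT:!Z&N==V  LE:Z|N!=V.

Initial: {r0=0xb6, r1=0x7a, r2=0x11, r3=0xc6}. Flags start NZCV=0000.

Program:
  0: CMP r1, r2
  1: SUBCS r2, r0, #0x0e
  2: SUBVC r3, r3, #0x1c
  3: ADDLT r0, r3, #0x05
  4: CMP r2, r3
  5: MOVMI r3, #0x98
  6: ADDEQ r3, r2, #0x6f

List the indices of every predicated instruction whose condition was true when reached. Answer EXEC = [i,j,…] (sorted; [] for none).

[0] flags=0010 → (cmp)
[1] flags=0010 CS?T → r2=0xa8
[2] flags=0010 VC?T → r3=0xaa
[3] flags=0010 LT?F → skip
[4] flags=1000 → (cmp)
[5] flags=1000 MI?T → r3=0x98
[6] flags=1000 EQ?F → skip

EXEC = [1,2,5]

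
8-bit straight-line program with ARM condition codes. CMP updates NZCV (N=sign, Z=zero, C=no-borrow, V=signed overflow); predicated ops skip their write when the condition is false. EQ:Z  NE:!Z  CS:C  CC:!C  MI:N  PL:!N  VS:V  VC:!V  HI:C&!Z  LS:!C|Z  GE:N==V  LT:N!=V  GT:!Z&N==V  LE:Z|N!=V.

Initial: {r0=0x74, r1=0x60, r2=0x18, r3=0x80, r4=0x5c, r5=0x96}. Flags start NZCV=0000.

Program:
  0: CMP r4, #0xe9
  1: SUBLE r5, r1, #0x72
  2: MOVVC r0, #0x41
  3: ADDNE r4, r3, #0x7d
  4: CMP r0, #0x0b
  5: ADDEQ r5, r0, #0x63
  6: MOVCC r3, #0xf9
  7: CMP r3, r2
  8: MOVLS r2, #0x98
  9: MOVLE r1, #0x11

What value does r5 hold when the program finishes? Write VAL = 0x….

VAL = 0x96

[0] flags=0000 → (cmp)
[1] flags=0000 LE?F → skip
[2] flags=0000 VC?T → r0=0x41
[3] flags=0000 NE?T → r4=0xfd
[4] flags=0010 → (cmp)
[5] flags=0010 EQ?F → skip
[6] flags=0010 CC?F → skip
[7] flags=0011 → (cmp)
[8] flags=0011 LS?F → skip
[9] flags=0011 LE?T → r1=0x11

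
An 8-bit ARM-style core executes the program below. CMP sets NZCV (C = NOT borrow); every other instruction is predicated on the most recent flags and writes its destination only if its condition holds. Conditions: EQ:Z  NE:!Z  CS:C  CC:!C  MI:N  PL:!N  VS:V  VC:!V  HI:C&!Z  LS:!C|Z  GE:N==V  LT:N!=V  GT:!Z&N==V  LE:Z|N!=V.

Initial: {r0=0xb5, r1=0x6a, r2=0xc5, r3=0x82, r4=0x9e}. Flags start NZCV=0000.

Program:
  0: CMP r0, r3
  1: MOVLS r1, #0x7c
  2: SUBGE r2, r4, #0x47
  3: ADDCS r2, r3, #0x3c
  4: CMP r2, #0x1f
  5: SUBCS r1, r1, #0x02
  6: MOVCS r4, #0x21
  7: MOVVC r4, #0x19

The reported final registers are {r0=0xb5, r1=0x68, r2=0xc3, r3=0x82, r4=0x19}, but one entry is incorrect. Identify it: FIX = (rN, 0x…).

0: ✓ CMP  NZCV=0010
1: · MOVLS
2: ✓ SUBGE  r2←0x57
3: ✓ ADDCS  r2←0xbe
4: ✓ CMP  NZCV=1010
5: ✓ SUBCS  r1←0x68
6: ✓ MOVCS  r4←0x21
7: ✓ MOVVC  r4←0x19

FIX = (r2, 0xbe)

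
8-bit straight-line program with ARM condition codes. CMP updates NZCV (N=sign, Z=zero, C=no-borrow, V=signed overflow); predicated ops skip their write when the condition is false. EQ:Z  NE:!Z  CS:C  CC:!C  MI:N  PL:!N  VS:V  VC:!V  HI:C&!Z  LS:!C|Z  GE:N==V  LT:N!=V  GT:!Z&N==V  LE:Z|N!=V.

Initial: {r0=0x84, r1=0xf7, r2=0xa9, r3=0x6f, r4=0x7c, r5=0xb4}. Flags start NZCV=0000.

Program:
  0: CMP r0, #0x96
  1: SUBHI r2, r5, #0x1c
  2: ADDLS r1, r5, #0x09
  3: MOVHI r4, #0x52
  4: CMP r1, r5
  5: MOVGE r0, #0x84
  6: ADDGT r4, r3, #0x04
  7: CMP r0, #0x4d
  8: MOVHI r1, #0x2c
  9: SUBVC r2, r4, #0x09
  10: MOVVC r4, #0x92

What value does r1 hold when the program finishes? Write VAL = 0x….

VAL = 0x2c

[0] flags=1000 → (cmp)
[1] flags=1000 HI?F → skip
[2] flags=1000 LS?T → r1=0xbd
[3] flags=1000 HI?F → skip
[4] flags=0010 → (cmp)
[5] flags=0010 GE?T → r0=0x84
[6] flags=0010 GT?T → r4=0x73
[7] flags=0011 → (cmp)
[8] flags=0011 HI?T → r1=0x2c
[9] flags=0011 VC?F → skip
[10] flags=0011 VC?F → skip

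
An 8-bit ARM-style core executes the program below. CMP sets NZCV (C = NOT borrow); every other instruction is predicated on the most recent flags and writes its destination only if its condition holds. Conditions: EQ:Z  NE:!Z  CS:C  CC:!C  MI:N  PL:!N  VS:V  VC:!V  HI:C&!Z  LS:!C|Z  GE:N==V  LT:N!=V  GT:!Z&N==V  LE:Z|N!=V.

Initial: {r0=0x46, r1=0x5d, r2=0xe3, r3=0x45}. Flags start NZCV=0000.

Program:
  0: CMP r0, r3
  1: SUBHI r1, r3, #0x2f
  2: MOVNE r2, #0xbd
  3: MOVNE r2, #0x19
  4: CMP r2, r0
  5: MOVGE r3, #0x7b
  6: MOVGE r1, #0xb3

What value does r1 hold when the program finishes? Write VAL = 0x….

0: ✓ CMP  NZCV=0010
1: ✓ SUBHI  r1←0x16
2: ✓ MOVNE  r2←0xbd
3: ✓ MOVNE  r2←0x19
4: ✓ CMP  NZCV=1000
5: · MOVGE
6: · MOVGE

VAL = 0x16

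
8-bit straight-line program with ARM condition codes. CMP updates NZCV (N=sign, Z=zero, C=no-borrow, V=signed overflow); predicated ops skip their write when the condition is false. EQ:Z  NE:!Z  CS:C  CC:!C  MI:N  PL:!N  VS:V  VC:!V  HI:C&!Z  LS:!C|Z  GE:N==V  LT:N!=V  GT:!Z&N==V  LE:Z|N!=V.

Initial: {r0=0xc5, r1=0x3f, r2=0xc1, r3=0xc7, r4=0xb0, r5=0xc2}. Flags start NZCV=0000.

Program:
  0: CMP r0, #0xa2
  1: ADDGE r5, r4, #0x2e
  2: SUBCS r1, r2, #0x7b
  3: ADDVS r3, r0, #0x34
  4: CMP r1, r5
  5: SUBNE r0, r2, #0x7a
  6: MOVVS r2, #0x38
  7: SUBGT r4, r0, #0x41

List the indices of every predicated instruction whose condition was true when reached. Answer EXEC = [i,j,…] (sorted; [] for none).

EXEC = [1,2,5,7]

[0] flags=0010 → (cmp)
[1] flags=0010 GE?T → r5=0xde
[2] flags=0010 CS?T → r1=0x46
[3] flags=0010 VS?F → skip
[4] flags=0000 → (cmp)
[5] flags=0000 NE?T → r0=0x47
[6] flags=0000 VS?F → skip
[7] flags=0000 GT?T → r4=0x06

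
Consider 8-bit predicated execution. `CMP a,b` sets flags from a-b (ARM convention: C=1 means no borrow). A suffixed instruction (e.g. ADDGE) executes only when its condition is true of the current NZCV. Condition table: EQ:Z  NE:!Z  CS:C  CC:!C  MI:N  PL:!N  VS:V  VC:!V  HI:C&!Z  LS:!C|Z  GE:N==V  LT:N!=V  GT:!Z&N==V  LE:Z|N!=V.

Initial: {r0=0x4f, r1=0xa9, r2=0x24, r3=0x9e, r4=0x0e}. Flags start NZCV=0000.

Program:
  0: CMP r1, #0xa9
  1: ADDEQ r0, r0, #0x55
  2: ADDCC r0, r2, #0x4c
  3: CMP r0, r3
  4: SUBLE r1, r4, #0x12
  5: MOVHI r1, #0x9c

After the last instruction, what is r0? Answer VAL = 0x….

VAL = 0xa4

0: ✓ CMP  NZCV=0110
1: ✓ ADDEQ  r0←0xa4
2: · ADDCC
3: ✓ CMP  NZCV=0010
4: · SUBLE
5: ✓ MOVHI  r1←0x9c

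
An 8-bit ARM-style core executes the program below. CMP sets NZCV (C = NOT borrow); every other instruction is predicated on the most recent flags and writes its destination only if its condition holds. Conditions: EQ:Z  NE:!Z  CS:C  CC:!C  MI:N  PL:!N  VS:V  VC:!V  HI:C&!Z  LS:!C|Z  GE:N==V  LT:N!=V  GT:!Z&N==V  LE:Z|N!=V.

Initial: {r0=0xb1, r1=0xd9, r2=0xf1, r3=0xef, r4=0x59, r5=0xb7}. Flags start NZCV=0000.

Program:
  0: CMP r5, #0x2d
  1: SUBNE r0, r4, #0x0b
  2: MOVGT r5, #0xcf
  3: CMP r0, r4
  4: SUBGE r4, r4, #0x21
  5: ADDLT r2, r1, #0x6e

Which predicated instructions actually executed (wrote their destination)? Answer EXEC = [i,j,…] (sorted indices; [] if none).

EXEC = [1,5]

0: ✓ CMP  NZCV=1010
1: ✓ SUBNE  r0←0x4e
2: · MOVGT
3: ✓ CMP  NZCV=1000
4: · SUBGE
5: ✓ ADDLT  r2←0x47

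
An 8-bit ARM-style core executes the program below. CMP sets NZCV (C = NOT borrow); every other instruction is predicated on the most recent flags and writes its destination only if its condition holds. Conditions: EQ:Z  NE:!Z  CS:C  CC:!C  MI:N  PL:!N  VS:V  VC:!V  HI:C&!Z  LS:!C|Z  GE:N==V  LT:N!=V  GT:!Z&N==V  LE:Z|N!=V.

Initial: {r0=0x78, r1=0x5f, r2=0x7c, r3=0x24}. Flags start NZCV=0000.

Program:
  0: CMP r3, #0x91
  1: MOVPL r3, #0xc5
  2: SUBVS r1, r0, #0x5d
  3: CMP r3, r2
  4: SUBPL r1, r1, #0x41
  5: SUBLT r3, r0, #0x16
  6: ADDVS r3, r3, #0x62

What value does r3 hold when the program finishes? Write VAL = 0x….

0: ✓ CMP  NZCV=1001
1: · MOVPL
2: ✓ SUBVS  r1←0x1b
3: ✓ CMP  NZCV=1000
4: · SUBPL
5: ✓ SUBLT  r3←0x62
6: · ADDVS

VAL = 0x62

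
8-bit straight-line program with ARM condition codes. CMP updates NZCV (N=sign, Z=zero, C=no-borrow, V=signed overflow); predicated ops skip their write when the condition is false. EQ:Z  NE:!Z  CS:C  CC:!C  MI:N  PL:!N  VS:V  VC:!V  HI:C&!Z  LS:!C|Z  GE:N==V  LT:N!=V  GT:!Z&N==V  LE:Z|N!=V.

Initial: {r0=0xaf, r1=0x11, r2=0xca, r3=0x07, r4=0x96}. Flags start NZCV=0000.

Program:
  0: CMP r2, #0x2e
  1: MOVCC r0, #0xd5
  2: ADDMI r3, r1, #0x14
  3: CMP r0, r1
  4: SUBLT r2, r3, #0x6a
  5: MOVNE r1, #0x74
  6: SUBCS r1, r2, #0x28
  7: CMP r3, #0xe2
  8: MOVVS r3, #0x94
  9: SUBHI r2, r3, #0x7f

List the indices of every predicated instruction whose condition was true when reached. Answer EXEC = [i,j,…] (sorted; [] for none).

EXEC = [2,4,5,6]

[0] flags=1010 → (cmp)
[1] flags=1010 CC?F → skip
[2] flags=1010 MI?T → r3=0x25
[3] flags=1010 → (cmp)
[4] flags=1010 LT?T → r2=0xbb
[5] flags=1010 NE?T → r1=0x74
[6] flags=1010 CS?T → r1=0x93
[7] flags=0000 → (cmp)
[8] flags=0000 VS?F → skip
[9] flags=0000 HI?F → skip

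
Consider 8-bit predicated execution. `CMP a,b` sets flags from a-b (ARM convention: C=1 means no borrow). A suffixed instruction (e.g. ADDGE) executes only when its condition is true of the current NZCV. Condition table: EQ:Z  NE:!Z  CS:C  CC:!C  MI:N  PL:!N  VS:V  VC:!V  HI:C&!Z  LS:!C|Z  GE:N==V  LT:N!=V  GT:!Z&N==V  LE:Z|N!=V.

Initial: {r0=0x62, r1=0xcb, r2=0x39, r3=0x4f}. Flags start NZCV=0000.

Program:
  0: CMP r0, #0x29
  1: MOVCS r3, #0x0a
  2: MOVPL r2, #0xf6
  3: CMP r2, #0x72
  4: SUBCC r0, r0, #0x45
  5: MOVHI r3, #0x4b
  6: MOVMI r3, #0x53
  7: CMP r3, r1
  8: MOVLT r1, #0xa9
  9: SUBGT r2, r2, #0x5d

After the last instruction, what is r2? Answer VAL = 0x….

VAL = 0x99

[0] flags=0010 → (cmp)
[1] flags=0010 CS?T → r3=0x0a
[2] flags=0010 PL?T → r2=0xf6
[3] flags=1010 → (cmp)
[4] flags=1010 CC?F → skip
[5] flags=1010 HI?T → r3=0x4b
[6] flags=1010 MI?T → r3=0x53
[7] flags=1001 → (cmp)
[8] flags=1001 LT?F → skip
[9] flags=1001 GT?T → r2=0x99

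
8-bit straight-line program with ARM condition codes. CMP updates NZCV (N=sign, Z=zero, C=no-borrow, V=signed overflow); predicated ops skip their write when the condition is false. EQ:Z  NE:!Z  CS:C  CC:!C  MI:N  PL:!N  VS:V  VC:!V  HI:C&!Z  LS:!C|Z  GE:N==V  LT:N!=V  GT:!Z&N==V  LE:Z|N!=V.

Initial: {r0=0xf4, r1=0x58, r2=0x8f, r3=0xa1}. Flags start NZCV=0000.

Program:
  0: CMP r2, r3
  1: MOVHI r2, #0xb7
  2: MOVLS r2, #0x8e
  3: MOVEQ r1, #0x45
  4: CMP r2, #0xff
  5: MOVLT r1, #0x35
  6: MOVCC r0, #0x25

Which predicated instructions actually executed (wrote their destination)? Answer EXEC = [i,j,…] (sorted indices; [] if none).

[0] flags=1000 → (cmp)
[1] flags=1000 HI?F → skip
[2] flags=1000 LS?T → r2=0x8e
[3] flags=1000 EQ?F → skip
[4] flags=1000 → (cmp)
[5] flags=1000 LT?T → r1=0x35
[6] flags=1000 CC?T → r0=0x25

EXEC = [2,5,6]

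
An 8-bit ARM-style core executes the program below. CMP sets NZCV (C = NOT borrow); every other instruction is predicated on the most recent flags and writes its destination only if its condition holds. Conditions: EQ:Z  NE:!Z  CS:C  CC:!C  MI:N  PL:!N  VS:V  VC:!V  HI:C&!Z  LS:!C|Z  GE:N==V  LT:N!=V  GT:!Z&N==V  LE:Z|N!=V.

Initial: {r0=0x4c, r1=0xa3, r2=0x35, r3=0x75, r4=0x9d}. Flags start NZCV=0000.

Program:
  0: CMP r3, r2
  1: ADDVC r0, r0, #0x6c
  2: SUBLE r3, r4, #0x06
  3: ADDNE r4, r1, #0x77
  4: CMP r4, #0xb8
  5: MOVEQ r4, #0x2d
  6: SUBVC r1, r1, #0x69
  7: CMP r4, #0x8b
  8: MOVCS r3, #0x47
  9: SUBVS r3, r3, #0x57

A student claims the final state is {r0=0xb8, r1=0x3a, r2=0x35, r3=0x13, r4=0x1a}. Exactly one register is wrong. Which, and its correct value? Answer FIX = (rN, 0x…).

FIX = (r3, 0x1e)

0: ✓ CMP  NZCV=0010
1: ✓ ADDVC  r0←0xb8
2: · SUBLE
3: ✓ ADDNE  r4←0x1a
4: ✓ CMP  NZCV=0000
5: · MOVEQ
6: ✓ SUBVC  r1←0x3a
7: ✓ CMP  NZCV=1001
8: · MOVCS
9: ✓ SUBVS  r3←0x1e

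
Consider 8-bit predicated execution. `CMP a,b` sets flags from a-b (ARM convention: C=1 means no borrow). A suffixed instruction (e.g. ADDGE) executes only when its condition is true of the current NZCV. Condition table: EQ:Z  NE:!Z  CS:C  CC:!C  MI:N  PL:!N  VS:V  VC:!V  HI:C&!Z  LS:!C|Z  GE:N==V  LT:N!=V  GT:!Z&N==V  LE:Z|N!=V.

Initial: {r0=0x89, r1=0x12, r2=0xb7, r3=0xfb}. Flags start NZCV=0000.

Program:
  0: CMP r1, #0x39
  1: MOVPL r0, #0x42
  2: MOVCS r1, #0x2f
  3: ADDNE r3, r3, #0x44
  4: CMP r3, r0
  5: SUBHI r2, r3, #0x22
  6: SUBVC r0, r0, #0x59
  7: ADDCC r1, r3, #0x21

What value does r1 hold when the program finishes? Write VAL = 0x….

VAL = 0x60

0: ✓ CMP  NZCV=1000
1: · MOVPL
2: · MOVCS
3: ✓ ADDNE  r3←0x3f
4: ✓ CMP  NZCV=1001
5: · SUBHI
6: · SUBVC
7: ✓ ADDCC  r1←0x60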